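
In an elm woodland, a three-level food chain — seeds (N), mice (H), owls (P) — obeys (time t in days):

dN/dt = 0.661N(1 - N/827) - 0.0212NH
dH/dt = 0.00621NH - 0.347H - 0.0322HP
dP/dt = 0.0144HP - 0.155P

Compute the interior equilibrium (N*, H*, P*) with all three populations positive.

N* ≈ 541, H* ≈ 10.8, P* ≈ 93.7

From dP/dt = 0: 0.0144H* = 0.155, so H* = 10.8.
From dN/dt = 0: 0.661(1 - N*/827) = 0.0212·10.8, giving N* = 827·(1 - 0.345) = 541.
From dH/dt = 0: 0.00621·541 - 0.347 = 0.0322P*, so P* = 3.02/0.0322 = 93.7.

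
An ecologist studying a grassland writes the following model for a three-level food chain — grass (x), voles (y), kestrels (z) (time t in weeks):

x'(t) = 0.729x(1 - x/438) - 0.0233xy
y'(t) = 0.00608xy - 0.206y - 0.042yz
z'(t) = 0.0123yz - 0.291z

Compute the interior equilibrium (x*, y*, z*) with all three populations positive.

x* ≈ 107, y* ≈ 23.7, z* ≈ 10.6

From dz/dt = 0: 0.0123y* = 0.291, so y* = 23.7.
From dx/dt = 0: 0.729(1 - x*/438) = 0.0233·23.7, giving x* = 438·(1 - 0.756) = 107.
From dy/dt = 0: 0.00608·107 - 0.206 = 0.042z*, so z* = 0.443/0.042 = 10.6.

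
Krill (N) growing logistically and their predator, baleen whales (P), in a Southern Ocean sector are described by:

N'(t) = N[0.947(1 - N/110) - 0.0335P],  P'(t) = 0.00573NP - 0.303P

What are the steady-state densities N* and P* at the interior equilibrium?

N* ≈ 52.9, P* ≈ 14.7

From dP/dt = 0 with P > 0: 0.00573N* = 0.303, so N* = 52.9.
Substitute into dN/dt = 0: 0.947(1 - 52.9/110) = 0.0335P*.
The bracket is 0.519, giving P* = 0.492/0.0335 = 14.7.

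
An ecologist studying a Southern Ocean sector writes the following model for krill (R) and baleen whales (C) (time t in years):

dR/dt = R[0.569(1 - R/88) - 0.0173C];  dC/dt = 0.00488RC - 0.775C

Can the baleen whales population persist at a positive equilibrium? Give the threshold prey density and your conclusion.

Threshold R = 159; K < 159, so no, the predator goes extinct.

The predator equation gives dC/dt > 0 only when R > 0.775/0.00488 = 159.
Without the predator, R → K = 88. Since 88 < 159, the predator cannot invade.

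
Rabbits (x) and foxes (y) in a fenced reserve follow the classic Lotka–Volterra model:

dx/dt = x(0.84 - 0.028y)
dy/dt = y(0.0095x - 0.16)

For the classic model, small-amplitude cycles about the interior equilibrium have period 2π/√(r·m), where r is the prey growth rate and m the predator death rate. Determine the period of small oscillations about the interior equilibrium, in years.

T ≈ 17.1 years

Here r = 0.84 and m = 0.16, so r·m = 0.134.
ω = √0.134 = 0.367 per year, hence T = 2π/ω ≈ 17.1 years.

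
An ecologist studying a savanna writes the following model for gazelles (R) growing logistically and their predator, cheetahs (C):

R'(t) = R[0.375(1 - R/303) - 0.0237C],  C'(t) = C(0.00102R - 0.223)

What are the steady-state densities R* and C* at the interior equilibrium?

From dC/dt = 0 with C > 0: 0.00102R* = 0.223, so R* = 219.
Substitute into dR/dt = 0: 0.375(1 - 219/303) = 0.0237C*.
The bracket is 0.278, giving C* = 0.104/0.0237 = 4.41.

R* ≈ 219, C* ≈ 4.41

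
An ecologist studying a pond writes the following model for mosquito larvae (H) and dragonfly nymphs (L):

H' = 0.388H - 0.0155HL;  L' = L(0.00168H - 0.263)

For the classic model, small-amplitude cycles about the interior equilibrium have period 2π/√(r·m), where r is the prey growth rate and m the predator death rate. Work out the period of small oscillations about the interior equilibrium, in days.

Here r = 0.388 and m = 0.263, so r·m = 0.102.
ω = √0.102 = 0.319 per day, hence T = 2π/ω ≈ 19.7 days.

T ≈ 19.7 days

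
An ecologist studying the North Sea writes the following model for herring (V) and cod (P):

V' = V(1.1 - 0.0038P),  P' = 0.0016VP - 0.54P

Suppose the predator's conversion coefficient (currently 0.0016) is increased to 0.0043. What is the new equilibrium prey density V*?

At the interior fixed point, setting dP/dt = 0 with P > 0 fixes V* = (predator death rate)/(VP coefficient) — independent of the other coefficients.
With the change, V* = 0.54/0.0043 = 126; it falls from 338.

V* ≈ 126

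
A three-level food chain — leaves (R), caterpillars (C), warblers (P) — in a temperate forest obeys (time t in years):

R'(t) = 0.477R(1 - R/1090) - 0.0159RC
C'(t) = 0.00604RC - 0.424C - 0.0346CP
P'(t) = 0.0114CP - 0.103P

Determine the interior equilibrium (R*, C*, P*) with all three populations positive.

R* ≈ 762, C* ≈ 9.04, P* ≈ 121

From dP/dt = 0: 0.0114C* = 0.103, so C* = 9.04.
From dR/dt = 0: 0.477(1 - R*/1090) = 0.0159·9.04, giving R* = 1090·(1 - 0.301) = 762.
From dC/dt = 0: 0.00604·762 - 0.424 = 0.0346P*, so P* = 4.18/0.0346 = 121.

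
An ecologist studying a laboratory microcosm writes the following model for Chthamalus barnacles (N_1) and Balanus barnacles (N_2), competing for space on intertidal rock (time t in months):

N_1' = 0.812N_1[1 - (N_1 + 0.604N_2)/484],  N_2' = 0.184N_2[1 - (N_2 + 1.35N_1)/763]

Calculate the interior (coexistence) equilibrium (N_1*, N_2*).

N_1* ≈ 125, N_2* ≈ 594

Setting both brackets to zero gives the nullclines N_1 + 0.604N_2 = 484 and 1.35N_1 + N_2 = 763.
Substituting N_2 = 763 - 1.35N_1 into the first: N_1(1 - 0.604·1.35) = 484 - 0.604·763.
So N_1* = 23.1/0.185 = 125, and then N_2* = 763 - 1.35·125 = 594.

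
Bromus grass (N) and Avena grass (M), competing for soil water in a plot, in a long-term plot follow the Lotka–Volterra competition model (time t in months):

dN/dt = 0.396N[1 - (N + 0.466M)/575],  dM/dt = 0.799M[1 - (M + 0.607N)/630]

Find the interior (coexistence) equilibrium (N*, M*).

Setting both brackets to zero gives the nullclines N + 0.466M = 575 and 0.607N + M = 630.
Substituting M = 630 - 0.607N into the first: N(1 - 0.466·0.607) = 575 - 0.466·630.
So N* = 281/0.717 = 392, and then M* = 630 - 0.607·392 = 392.

N* ≈ 392, M* ≈ 392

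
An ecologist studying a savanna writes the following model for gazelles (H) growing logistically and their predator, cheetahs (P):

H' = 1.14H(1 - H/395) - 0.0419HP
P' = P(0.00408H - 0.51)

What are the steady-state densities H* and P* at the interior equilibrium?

H* ≈ 125, P* ≈ 18.6

From dP/dt = 0 with P > 0: 0.00408H* = 0.51, so H* = 125.
Substitute into dH/dt = 0: 1.14(1 - 125/395) = 0.0419P*.
The bracket is 0.684, giving P* = 0.779/0.0419 = 18.6.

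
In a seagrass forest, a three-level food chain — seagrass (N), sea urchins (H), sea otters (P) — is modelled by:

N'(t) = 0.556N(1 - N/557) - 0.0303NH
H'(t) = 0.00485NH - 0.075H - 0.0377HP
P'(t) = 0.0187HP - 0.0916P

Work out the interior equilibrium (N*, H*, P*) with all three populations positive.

N* ≈ 408, H* ≈ 4.9, P* ≈ 50.5

From dP/dt = 0: 0.0187H* = 0.0916, so H* = 4.9.
From dN/dt = 0: 0.556(1 - N*/557) = 0.0303·4.9, giving N* = 557·(1 - 0.267) = 408.
From dH/dt = 0: 0.00485·408 - 0.075 = 0.0377P*, so P* = 1.91/0.0377 = 50.5.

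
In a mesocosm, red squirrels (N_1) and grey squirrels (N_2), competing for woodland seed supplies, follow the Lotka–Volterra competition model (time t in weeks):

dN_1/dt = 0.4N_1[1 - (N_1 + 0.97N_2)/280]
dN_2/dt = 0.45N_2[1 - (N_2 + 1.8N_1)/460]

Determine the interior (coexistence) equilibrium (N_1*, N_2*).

N_1* ≈ 223, N_2* ≈ 59

Setting both brackets to zero gives the nullclines N_1 + 0.97N_2 = 280 and 1.8N_1 + N_2 = 460.
Substituting N_2 = 460 - 1.8N_1 into the first: N_1(1 - 0.97·1.8) = 280 - 0.97·460.
So N_1* = -166/-0.746 = 223, and then N_2* = 460 - 1.8·223 = 59.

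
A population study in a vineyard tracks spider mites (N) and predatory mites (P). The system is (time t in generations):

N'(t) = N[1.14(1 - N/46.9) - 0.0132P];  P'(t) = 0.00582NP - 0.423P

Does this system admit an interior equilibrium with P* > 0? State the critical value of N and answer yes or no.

The predator equation gives dP/dt > 0 only when N > 0.423/0.00582 = 72.7.
Without the predator, N → K = 46.9. Since 46.9 < 72.7, the predator cannot invade.

Threshold N = 72.7; K < 72.7, so no, the predator goes extinct.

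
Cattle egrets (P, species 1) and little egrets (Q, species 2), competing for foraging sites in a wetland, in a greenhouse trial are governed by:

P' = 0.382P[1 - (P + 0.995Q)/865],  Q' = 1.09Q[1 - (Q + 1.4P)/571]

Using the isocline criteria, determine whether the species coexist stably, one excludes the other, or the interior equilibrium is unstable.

Compare the nullcline intercepts: K1/α12 = 865/0.995 = 869 > K2 = 571; K2/α21 = 571/1.4 = 408 < K1 = 865.
Since the inequalities point opposite ways, species 1 can invade but species 2 cannot.

species 1 excludes species 2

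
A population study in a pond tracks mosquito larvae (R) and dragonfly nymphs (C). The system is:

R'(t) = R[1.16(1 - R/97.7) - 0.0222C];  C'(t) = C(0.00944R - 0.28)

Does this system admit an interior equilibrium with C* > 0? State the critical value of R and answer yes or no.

Threshold R = 29.7; K > 29.7, so yes, the predator persists.

The predator equation gives dC/dt > 0 only when R > 0.28/0.00944 = 29.7.
Without the predator, R → K = 97.7. Since 97.7 > 29.7, the predator can invade and persist.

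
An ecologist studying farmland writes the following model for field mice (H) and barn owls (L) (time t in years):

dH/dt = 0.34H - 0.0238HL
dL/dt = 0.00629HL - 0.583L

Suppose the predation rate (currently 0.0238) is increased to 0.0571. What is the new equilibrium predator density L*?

L* ≈ 5.95

At the interior fixed point, setting dH/dt = 0 with H > 0 fixes L* = (prey growth rate)/(HL coefficient) — independent of the other coefficients.
With the change, L* = 0.34/0.0571 = 5.95; it falls from 14.3.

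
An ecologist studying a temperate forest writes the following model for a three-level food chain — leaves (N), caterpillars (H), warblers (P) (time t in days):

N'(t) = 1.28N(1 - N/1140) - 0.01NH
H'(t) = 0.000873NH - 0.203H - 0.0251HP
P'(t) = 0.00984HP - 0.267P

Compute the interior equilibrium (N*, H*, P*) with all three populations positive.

N* ≈ 898, H* ≈ 27.1, P* ≈ 23.2

From dP/dt = 0: 0.00984H* = 0.267, so H* = 27.1.
From dN/dt = 0: 1.28(1 - N*/1140) = 0.01·27.1, giving N* = 1140·(1 - 0.212) = 898.
From dH/dt = 0: 0.000873·898 - 0.203 = 0.0251P*, so P* = 0.581/0.0251 = 23.2.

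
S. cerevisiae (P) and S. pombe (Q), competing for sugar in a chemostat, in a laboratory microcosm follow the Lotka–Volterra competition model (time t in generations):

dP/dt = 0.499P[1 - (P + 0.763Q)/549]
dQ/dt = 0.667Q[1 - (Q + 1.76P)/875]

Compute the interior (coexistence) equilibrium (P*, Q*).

Setting both brackets to zero gives the nullclines P + 0.763Q = 549 and 1.76P + Q = 875.
Substituting Q = 875 - 1.76P into the first: P(1 - 0.763·1.76) = 549 - 0.763·875.
So P* = -119/-0.343 = 346, and then Q* = 875 - 1.76·346 = 266.

P* ≈ 346, Q* ≈ 266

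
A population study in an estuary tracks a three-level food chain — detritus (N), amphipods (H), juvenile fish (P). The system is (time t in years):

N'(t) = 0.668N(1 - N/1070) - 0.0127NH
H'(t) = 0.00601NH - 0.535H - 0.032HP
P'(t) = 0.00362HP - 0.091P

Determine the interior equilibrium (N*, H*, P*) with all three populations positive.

From dP/dt = 0: 0.00362H* = 0.091, so H* = 25.1.
From dN/dt = 0: 0.668(1 - N*/1070) = 0.0127·25.1, giving N* = 1070·(1 - 0.478) = 559.
From dH/dt = 0: 0.00601·559 - 0.535 = 0.032P*, so P* = 2.82/0.032 = 88.2.

N* ≈ 559, H* ≈ 25.1, P* ≈ 88.2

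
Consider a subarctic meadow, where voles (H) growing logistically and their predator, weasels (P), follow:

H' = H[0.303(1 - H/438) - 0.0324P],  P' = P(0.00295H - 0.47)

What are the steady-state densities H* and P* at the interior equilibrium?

From dP/dt = 0 with P > 0: 0.00295H* = 0.47, so H* = 159.
Substitute into dH/dt = 0: 0.303(1 - 159/438) = 0.0324P*.
The bracket is 0.636, giving P* = 0.193/0.0324 = 5.95.

H* ≈ 159, P* ≈ 5.95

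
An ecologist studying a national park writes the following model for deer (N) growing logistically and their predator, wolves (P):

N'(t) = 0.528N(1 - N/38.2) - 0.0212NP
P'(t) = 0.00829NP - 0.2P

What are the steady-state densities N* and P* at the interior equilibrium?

N* ≈ 24.1, P* ≈ 9.18

From dP/dt = 0 with P > 0: 0.00829N* = 0.2, so N* = 24.1.
Substitute into dN/dt = 0: 0.528(1 - 24.1/38.2) = 0.0212P*.
The bracket is 0.368, giving P* = 0.195/0.0212 = 9.18.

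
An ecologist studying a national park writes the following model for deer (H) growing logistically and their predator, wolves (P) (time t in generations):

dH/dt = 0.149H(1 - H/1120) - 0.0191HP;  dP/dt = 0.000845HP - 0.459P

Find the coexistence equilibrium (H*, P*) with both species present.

From dP/dt = 0 with P > 0: 0.000845H* = 0.459, so H* = 543.
Substitute into dH/dt = 0: 0.149(1 - 543/1120) = 0.0191P*.
The bracket is 0.515, giving P* = 0.0767/0.0191 = 4.02.

H* ≈ 543, P* ≈ 4.02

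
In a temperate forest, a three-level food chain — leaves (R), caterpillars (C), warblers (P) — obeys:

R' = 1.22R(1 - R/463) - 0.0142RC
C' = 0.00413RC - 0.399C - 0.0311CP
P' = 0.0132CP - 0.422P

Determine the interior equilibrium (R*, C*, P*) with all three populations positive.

R* ≈ 291, C* ≈ 32, P* ≈ 25.8

From dP/dt = 0: 0.0132C* = 0.422, so C* = 32.
From dR/dt = 0: 1.22(1 - R*/463) = 0.0142·32, giving R* = 463·(1 - 0.372) = 291.
From dC/dt = 0: 0.00413·291 - 0.399 = 0.0311P*, so P* = 0.802/0.0311 = 25.8.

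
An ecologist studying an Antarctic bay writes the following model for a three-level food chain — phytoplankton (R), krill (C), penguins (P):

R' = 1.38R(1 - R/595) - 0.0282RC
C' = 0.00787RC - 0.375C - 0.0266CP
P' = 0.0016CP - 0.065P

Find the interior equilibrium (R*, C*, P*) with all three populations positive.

From dP/dt = 0: 0.0016C* = 0.065, so C* = 40.6.
From dR/dt = 0: 1.38(1 - R*/595) = 0.0282·40.6, giving R* = 595·(1 - 0.83) = 101.
From dC/dt = 0: 0.00787·101 - 0.375 = 0.0266P*, so P* = 0.42/0.0266 = 15.8.

R* ≈ 101, C* ≈ 40.6, P* ≈ 15.8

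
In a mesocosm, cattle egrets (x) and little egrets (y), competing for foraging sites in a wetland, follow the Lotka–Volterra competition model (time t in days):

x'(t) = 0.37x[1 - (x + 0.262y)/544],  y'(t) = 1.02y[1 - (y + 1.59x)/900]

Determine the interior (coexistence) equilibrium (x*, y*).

Setting both brackets to zero gives the nullclines x + 0.262y = 544 and 1.59x + y = 900.
Substituting y = 900 - 1.59x into the first: x(1 - 0.262·1.59) = 544 - 0.262·900.
So x* = 308/0.583 = 528, and then y* = 900 - 1.59·528 = 60.1.

x* ≈ 528, y* ≈ 60.1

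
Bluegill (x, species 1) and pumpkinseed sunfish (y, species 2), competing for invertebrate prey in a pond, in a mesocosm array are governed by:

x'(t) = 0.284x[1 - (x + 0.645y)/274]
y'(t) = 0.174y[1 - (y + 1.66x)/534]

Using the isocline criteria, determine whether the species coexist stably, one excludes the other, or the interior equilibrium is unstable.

species 2 excludes species 1

Compare the nullcline intercepts: K1/α12 = 274/0.645 = 425 < K2 = 534; K2/α21 = 534/1.66 = 322 > K1 = 274.
Since the inequalities point opposite ways, species 2 can invade but species 1 cannot.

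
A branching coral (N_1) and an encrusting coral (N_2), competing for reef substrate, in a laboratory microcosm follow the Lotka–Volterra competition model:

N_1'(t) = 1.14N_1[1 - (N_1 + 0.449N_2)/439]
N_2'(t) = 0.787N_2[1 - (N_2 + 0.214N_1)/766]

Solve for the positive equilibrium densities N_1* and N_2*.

Setting both brackets to zero gives the nullclines N_1 + 0.449N_2 = 439 and 0.214N_1 + N_2 = 766.
Substituting N_2 = 766 - 0.214N_1 into the first: N_1(1 - 0.449·0.214) = 439 - 0.449·766.
So N_1* = 95.1/0.904 = 105, and then N_2* = 766 - 0.214·105 = 743.

N_1* ≈ 105, N_2* ≈ 743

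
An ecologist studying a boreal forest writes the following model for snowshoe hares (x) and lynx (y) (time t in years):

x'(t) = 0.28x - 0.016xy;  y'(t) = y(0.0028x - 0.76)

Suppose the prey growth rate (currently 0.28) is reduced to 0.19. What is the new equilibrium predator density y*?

y* ≈ 11.9

At the interior fixed point, setting dx/dt = 0 with x > 0 fixes y* = (prey growth rate)/(xy coefficient) — independent of the other coefficients.
With the change, y* = 0.19/0.016 = 11.9; it falls from 17.5.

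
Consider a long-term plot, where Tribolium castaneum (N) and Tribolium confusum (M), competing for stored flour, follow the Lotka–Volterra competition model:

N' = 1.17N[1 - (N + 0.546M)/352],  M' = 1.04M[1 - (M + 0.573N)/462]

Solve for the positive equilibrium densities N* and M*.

Setting both brackets to zero gives the nullclines N + 0.546M = 352 and 0.573N + M = 462.
Substituting M = 462 - 0.573N into the first: N(1 - 0.546·0.573) = 352 - 0.546·462.
So N* = 99.7/0.687 = 145, and then M* = 462 - 0.573·145 = 379.

N* ≈ 145, M* ≈ 379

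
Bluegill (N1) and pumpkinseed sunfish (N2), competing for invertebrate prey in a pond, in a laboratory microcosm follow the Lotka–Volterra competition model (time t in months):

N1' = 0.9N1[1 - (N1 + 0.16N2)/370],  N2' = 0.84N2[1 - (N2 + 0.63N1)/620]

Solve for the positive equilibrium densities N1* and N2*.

N1* ≈ 301, N2* ≈ 430

Setting both brackets to zero gives the nullclines N1 + 0.16N2 = 370 and 0.63N1 + N2 = 620.
Substituting N2 = 620 - 0.63N1 into the first: N1(1 - 0.16·0.63) = 370 - 0.16·620.
So N1* = 271/0.899 = 301, and then N2* = 620 - 0.63·301 = 430.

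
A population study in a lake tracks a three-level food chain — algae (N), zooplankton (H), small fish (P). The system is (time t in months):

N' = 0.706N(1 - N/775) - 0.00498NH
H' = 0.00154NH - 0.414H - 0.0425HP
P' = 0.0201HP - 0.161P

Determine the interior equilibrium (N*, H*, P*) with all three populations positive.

N* ≈ 731, H* ≈ 8.01, P* ≈ 16.8

From dP/dt = 0: 0.0201H* = 0.161, so H* = 8.01.
From dN/dt = 0: 0.706(1 - N*/775) = 0.00498·8.01, giving N* = 775·(1 - 0.0565) = 731.
From dH/dt = 0: 0.00154·731 - 0.414 = 0.0425P*, so P* = 0.712/0.0425 = 16.8.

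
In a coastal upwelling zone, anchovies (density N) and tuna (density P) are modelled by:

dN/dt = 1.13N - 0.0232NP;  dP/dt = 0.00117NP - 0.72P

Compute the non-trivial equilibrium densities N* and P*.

Set dP/dt = 0 with P > 0: 0.00117N - 0.72 = 0, so N* = 0.72/0.00117 = 615.
Set dN/dt = 0 with N > 0: 1.13 - 0.0232P = 0, so P* = 1.13/0.0232 = 48.7.

N* ≈ 615, P* ≈ 48.7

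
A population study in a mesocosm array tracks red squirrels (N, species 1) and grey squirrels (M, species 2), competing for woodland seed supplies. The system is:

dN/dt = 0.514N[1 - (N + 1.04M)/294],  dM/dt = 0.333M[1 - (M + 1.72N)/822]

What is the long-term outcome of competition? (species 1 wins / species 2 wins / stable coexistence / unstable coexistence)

Compare the nullcline intercepts: K1/α12 = 294/1.04 = 283 < K2 = 822; K2/α21 = 822/1.72 = 478 > K1 = 294.
Since the inequalities point opposite ways, species 2 can invade but species 1 cannot.

species 2 excludes species 1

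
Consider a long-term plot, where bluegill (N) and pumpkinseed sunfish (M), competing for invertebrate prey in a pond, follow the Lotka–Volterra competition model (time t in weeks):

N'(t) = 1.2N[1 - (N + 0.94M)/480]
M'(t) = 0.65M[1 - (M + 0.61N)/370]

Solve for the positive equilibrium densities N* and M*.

Setting both brackets to zero gives the nullclines N + 0.94M = 480 and 0.61N + M = 370.
Substituting M = 370 - 0.61N into the first: N(1 - 0.94·0.61) = 480 - 0.94·370.
So N* = 132/0.427 = 310, and then M* = 370 - 0.61·310 = 181.

N* ≈ 310, M* ≈ 181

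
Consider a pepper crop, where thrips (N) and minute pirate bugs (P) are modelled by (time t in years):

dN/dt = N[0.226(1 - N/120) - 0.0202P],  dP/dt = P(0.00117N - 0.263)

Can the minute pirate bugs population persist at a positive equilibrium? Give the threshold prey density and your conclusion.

The predator equation gives dP/dt > 0 only when N > 0.263/0.00117 = 225.
Without the predator, N → K = 120. Since 120 < 225, the predator cannot invade.

Threshold N = 225; K < 225, so no, the predator goes extinct.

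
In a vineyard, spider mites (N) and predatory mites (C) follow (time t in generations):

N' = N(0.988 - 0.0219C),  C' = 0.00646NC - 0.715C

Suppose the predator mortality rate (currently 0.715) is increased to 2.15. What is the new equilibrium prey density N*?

At the interior fixed point, setting dC/dt = 0 with C > 0 fixes N* = (predator death rate)/(NC coefficient) — independent of the other coefficients.
With the change, N* = 2.15/0.00646 = 333; it rises from 111.

N* ≈ 333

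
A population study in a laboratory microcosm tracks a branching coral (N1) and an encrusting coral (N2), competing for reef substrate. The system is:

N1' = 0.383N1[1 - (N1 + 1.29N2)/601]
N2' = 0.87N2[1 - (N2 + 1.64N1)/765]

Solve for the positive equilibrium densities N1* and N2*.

N1* ≈ 346, N2* ≈ 198

Setting both brackets to zero gives the nullclines N1 + 1.29N2 = 601 and 1.64N1 + N2 = 765.
Substituting N2 = 765 - 1.64N1 into the first: N1(1 - 1.29·1.64) = 601 - 1.29·765.
So N1* = -386/-1.12 = 346, and then N2* = 765 - 1.64·346 = 198.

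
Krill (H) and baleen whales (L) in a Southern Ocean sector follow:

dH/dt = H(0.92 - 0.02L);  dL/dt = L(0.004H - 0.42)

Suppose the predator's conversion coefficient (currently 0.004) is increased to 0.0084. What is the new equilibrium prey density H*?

H* ≈ 50

At the interior fixed point, setting dL/dt = 0 with L > 0 fixes H* = (predator death rate)/(HL coefficient) — independent of the other coefficients.
With the change, H* = 0.42/0.0084 = 50; it falls from 105.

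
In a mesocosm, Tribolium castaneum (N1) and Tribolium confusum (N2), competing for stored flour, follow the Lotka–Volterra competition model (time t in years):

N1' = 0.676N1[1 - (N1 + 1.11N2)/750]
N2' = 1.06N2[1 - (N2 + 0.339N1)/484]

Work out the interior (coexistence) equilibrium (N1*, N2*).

N1* ≈ 341, N2* ≈ 368

Setting both brackets to zero gives the nullclines N1 + 1.11N2 = 750 and 0.339N1 + N2 = 484.
Substituting N2 = 484 - 0.339N1 into the first: N1(1 - 1.11·0.339) = 750 - 1.11·484.
So N1* = 213/0.624 = 341, and then N2* = 484 - 0.339·341 = 368.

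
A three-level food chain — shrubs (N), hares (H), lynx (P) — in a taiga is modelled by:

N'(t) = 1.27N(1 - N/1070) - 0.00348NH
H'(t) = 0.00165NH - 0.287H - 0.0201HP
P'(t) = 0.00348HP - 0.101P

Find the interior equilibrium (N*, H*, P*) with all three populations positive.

From dP/dt = 0: 0.00348H* = 0.101, so H* = 29.
From dN/dt = 0: 1.27(1 - N*/1070) = 0.00348·29, giving N* = 1070·(1 - 0.0795) = 985.
From dH/dt = 0: 0.00165·985 - 0.287 = 0.0201P*, so P* = 1.34/0.0201 = 66.6.

N* ≈ 985, H* ≈ 29, P* ≈ 66.6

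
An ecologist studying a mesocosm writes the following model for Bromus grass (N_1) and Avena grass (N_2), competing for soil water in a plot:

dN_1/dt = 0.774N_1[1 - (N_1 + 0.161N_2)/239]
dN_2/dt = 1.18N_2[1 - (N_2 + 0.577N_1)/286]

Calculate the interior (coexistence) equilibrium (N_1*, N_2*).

N_1* ≈ 213, N_2* ≈ 163

Setting both brackets to zero gives the nullclines N_1 + 0.161N_2 = 239 and 0.577N_1 + N_2 = 286.
Substituting N_2 = 286 - 0.577N_1 into the first: N_1(1 - 0.161·0.577) = 239 - 0.161·286.
So N_1* = 193/0.907 = 213, and then N_2* = 286 - 0.577·213 = 163.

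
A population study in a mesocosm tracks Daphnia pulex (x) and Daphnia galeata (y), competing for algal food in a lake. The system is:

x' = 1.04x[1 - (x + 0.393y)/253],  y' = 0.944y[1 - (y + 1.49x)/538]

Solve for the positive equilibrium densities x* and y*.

x* ≈ 100, y* ≈ 389

Setting both brackets to zero gives the nullclines x + 0.393y = 253 and 1.49x + y = 538.
Substituting y = 538 - 1.49x into the first: x(1 - 0.393·1.49) = 253 - 0.393·538.
So x* = 41.6/0.414 = 100, and then y* = 538 - 1.49·100 = 389.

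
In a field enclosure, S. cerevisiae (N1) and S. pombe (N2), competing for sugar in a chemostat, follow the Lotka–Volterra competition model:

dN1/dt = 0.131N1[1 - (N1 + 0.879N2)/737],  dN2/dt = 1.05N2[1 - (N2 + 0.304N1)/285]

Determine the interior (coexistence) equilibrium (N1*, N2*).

Setting both brackets to zero gives the nullclines N1 + 0.879N2 = 737 and 0.304N1 + N2 = 285.
Substituting N2 = 285 - 0.304N1 into the first: N1(1 - 0.879·0.304) = 737 - 0.879·285.
So N1* = 486/0.733 = 664, and then N2* = 285 - 0.304·664 = 83.2.

N1* ≈ 664, N2* ≈ 83.2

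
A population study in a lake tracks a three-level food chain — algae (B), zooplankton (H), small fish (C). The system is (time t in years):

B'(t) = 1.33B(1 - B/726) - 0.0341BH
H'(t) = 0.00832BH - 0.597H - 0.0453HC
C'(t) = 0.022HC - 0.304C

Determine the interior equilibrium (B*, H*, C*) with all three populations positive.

B* ≈ 469, H* ≈ 13.8, C* ≈ 72.9

From dC/dt = 0: 0.022H* = 0.304, so H* = 13.8.
From dB/dt = 0: 1.33(1 - B*/726) = 0.0341·13.8, giving B* = 726·(1 - 0.354) = 469.
From dH/dt = 0: 0.00832·469 - 0.597 = 0.0453C*, so C* = 3.3/0.0453 = 72.9.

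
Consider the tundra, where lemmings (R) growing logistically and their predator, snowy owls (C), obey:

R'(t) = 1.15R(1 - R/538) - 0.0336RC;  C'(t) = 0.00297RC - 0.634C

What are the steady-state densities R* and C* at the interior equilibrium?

R* ≈ 213, C* ≈ 20.6

From dC/dt = 0 with C > 0: 0.00297R* = 0.634, so R* = 213.
Substitute into dR/dt = 0: 1.15(1 - 213/538) = 0.0336C*.
The bracket is 0.603, giving C* = 0.694/0.0336 = 20.6.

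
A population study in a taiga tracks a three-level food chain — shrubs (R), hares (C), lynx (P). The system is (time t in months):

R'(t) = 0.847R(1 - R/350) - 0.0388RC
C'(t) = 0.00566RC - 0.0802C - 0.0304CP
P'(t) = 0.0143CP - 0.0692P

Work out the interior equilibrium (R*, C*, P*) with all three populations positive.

From dP/dt = 0: 0.0143C* = 0.0692, so C* = 4.84.
From dR/dt = 0: 0.847(1 - R*/350) = 0.0388·4.84, giving R* = 350·(1 - 0.222) = 272.
From dC/dt = 0: 0.00566·272 - 0.0802 = 0.0304P*, so P* = 1.46/0.0304 = 48.1.

R* ≈ 272, C* ≈ 4.84, P* ≈ 48.1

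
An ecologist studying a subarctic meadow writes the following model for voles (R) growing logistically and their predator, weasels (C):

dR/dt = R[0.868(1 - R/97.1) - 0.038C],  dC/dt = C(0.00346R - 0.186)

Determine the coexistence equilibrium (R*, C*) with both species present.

From dC/dt = 0 with C > 0: 0.00346R* = 0.186, so R* = 53.8.
Substitute into dR/dt = 0: 0.868(1 - 53.8/97.1) = 0.038C*.
The bracket is 0.446, giving C* = 0.387/0.038 = 10.2.

R* ≈ 53.8, C* ≈ 10.2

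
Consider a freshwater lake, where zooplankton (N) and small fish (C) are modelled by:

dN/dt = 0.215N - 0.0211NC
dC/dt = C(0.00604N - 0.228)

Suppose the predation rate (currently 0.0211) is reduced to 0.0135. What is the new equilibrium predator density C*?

C* ≈ 15.9

At the interior fixed point, setting dN/dt = 0 with N > 0 fixes C* = (prey growth rate)/(NC coefficient) — independent of the other coefficients.
With the change, C* = 0.215/0.0135 = 15.9; it rises from 10.2.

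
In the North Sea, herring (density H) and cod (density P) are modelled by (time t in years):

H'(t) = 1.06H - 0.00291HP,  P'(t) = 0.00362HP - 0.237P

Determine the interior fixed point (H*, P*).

Set dP/dt = 0 with P > 0: 0.00362H - 0.237 = 0, so H* = 0.237/0.00362 = 65.5.
Set dH/dt = 0 with H > 0: 1.06 - 0.00291P = 0, so P* = 1.06/0.00291 = 364.

H* ≈ 65.5, P* ≈ 364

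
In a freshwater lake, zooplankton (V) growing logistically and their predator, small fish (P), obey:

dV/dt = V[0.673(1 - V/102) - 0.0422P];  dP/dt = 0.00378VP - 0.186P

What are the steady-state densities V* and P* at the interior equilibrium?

V* ≈ 49.2, P* ≈ 8.25

From dP/dt = 0 with P > 0: 0.00378V* = 0.186, so V* = 49.2.
Substitute into dV/dt = 0: 0.673(1 - 49.2/102) = 0.0422P*.
The bracket is 0.518, giving P* = 0.348/0.0422 = 8.25.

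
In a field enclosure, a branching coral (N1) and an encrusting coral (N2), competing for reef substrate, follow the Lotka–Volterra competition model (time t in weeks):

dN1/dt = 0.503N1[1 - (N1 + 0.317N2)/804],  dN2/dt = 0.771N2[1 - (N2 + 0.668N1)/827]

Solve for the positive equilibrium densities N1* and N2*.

N1* ≈ 687, N2* ≈ 368

Setting both brackets to zero gives the nullclines N1 + 0.317N2 = 804 and 0.668N1 + N2 = 827.
Substituting N2 = 827 - 0.668N1 into the first: N1(1 - 0.317·0.668) = 804 - 0.317·827.
So N1* = 542/0.788 = 687, and then N2* = 827 - 0.668·687 = 368.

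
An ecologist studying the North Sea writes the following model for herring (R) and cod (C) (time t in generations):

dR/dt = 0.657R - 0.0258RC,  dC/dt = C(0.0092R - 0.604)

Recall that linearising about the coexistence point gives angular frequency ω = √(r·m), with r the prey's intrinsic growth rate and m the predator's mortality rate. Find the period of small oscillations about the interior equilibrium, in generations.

T ≈ 9.97 generations

Here r = 0.657 and m = 0.604, so r·m = 0.397.
ω = √0.397 = 0.63 per generation, hence T = 2π/ω ≈ 9.97 generations.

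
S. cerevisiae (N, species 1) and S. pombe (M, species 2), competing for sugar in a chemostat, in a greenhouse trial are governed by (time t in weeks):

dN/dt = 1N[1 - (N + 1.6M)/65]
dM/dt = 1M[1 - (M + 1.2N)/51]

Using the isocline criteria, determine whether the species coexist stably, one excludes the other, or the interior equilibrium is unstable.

Compare the nullcline intercepts: K1/α12 = 65/1.6 = 40.6 < K2 = 51; K2/α21 = 51/1.2 = 42.5 < K1 = 65.
Since both are reversed, neither can invade when rare; the interior point is a saddle.

unstable coexistence (outcome depends on initial conditions)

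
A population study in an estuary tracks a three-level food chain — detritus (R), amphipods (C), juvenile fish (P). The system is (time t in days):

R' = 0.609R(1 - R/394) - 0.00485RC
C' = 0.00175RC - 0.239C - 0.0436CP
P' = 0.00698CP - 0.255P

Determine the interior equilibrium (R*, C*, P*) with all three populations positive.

R* ≈ 279, C* ≈ 36.5, P* ≈ 5.73

From dP/dt = 0: 0.00698C* = 0.255, so C* = 36.5.
From dR/dt = 0: 0.609(1 - R*/394) = 0.00485·36.5, giving R* = 394·(1 - 0.291) = 279.
From dC/dt = 0: 0.00175·279 - 0.239 = 0.0436P*, so P* = 0.25/0.0436 = 5.73.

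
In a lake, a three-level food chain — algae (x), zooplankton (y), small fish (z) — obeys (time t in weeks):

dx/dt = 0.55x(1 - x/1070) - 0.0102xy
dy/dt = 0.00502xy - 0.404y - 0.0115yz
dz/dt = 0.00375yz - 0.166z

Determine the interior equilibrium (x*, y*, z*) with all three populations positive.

x* ≈ 192, y* ≈ 44.3, z* ≈ 48.5

From dz/dt = 0: 0.00375y* = 0.166, so y* = 44.3.
From dx/dt = 0: 0.55(1 - x*/1070) = 0.0102·44.3, giving x* = 1070·(1 - 0.821) = 192.
From dy/dt = 0: 0.00502·192 - 0.404 = 0.0115z*, so z* = 0.558/0.0115 = 48.5.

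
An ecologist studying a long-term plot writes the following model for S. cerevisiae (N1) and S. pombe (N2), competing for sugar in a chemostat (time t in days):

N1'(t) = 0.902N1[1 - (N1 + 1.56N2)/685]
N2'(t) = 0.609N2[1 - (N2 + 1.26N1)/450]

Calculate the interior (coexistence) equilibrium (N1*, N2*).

Setting both brackets to zero gives the nullclines N1 + 1.56N2 = 685 and 1.26N1 + N2 = 450.
Substituting N2 = 450 - 1.26N1 into the first: N1(1 - 1.56·1.26) = 685 - 1.56·450.
So N1* = -17/-0.966 = 17.6, and then N2* = 450 - 1.26·17.6 = 428.

N1* ≈ 17.6, N2* ≈ 428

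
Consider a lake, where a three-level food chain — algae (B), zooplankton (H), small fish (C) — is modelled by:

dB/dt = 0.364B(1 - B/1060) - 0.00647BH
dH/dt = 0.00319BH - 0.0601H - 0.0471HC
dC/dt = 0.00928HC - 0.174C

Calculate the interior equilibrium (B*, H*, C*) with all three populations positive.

From dC/dt = 0: 0.00928H* = 0.174, so H* = 18.8.
From dB/dt = 0: 0.364(1 - B*/1060) = 0.00647·18.8, giving B* = 1060·(1 - 0.333) = 707.
From dH/dt = 0: 0.00319·707 - 0.0601 = 0.0471C*, so C* = 2.19/0.0471 = 46.6.

B* ≈ 707, H* ≈ 18.8, C* ≈ 46.6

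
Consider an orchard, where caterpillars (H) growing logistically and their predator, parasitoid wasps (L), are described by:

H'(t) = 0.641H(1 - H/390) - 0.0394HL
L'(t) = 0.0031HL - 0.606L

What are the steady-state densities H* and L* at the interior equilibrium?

From dL/dt = 0 with L > 0: 0.0031H* = 0.606, so H* = 195.
Substitute into dH/dt = 0: 0.641(1 - 195/390) = 0.0394L*.
The bracket is 0.499, giving L* = 0.32/0.0394 = 8.11.

H* ≈ 195, L* ≈ 8.11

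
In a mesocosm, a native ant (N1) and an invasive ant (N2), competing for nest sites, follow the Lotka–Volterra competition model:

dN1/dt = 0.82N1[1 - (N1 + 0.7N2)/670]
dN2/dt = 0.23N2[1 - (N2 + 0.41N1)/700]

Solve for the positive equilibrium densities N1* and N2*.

Setting both brackets to zero gives the nullclines N1 + 0.7N2 = 670 and 0.41N1 + N2 = 700.
Substituting N2 = 700 - 0.41N1 into the first: N1(1 - 0.7·0.41) = 670 - 0.7·700.
So N1* = 180/0.713 = 252, and then N2* = 700 - 0.41·252 = 596.

N1* ≈ 252, N2* ≈ 596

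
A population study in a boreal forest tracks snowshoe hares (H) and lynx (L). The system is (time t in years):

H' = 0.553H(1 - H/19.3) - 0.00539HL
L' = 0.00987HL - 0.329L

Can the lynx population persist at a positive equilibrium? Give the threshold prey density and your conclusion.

Threshold H = 33.3; K < 33.3, so no, the predator goes extinct.

The predator equation gives dL/dt > 0 only when H > 0.329/0.00987 = 33.3.
Without the predator, H → K = 19.3. Since 19.3 < 33.3, the predator cannot invade.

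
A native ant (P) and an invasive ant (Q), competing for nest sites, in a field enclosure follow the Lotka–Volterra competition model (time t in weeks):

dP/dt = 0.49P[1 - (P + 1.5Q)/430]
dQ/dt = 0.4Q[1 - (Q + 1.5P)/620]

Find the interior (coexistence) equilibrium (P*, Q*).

Setting both brackets to zero gives the nullclines P + 1.5Q = 430 and 1.5P + Q = 620.
Substituting Q = 620 - 1.5P into the first: P(1 - 1.5·1.5) = 430 - 1.5·620.
So P* = -500/-1.25 = 400, and then Q* = 620 - 1.5·400 = 20.

P* ≈ 400, Q* ≈ 20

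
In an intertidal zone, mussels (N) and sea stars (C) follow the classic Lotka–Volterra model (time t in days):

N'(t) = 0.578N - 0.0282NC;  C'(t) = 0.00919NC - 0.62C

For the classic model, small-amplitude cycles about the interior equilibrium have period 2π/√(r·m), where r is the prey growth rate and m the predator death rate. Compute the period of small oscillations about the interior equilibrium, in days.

Here r = 0.578 and m = 0.62, so r·m = 0.358.
ω = √0.358 = 0.599 per day, hence T = 2π/ω ≈ 10.5 days.

T ≈ 10.5 days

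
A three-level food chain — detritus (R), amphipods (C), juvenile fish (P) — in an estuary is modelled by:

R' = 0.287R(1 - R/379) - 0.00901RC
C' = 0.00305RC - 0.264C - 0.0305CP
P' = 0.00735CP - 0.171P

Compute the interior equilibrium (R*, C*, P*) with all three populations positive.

From dP/dt = 0: 0.00735C* = 0.171, so C* = 23.3.
From dR/dt = 0: 0.287(1 - R*/379) = 0.00901·23.3, giving R* = 379·(1 - 0.73) = 102.
From dC/dt = 0: 0.00305·102 - 0.264 = 0.0305P*, so P* = 0.0477/0.0305 = 1.56.

R* ≈ 102, C* ≈ 23.3, P* ≈ 1.56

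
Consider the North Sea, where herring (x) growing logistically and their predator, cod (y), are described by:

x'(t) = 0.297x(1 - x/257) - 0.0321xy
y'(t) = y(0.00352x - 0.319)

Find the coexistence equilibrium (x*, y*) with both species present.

x* ≈ 90.6, y* ≈ 5.99

From dy/dt = 0 with y > 0: 0.00352x* = 0.319, so x* = 90.6.
Substitute into dx/dt = 0: 0.297(1 - 90.6/257) = 0.0321y*.
The bracket is 0.647, giving y* = 0.192/0.0321 = 5.99.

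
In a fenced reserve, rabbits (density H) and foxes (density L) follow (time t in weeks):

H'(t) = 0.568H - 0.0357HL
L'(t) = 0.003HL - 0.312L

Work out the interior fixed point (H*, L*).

Set dL/dt = 0 with L > 0: 0.003H - 0.312 = 0, so H* = 0.312/0.003 = 104.
Set dH/dt = 0 with H > 0: 0.568 - 0.0357L = 0, so L* = 0.568/0.0357 = 15.9.

H* ≈ 104, L* ≈ 15.9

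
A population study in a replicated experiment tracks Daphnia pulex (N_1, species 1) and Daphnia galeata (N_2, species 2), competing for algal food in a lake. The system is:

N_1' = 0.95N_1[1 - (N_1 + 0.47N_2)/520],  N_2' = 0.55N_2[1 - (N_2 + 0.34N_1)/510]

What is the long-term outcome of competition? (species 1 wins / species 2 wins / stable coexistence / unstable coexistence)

Compare the nullcline intercepts: K1/α12 = 520/0.47 = 1110 > K2 = 510; K2/α21 = 510/0.34 = 1500 > K1 = 520.
Since both inequalities hold, each species can invade when rare, so the interior equilibrium is stable.

stable coexistence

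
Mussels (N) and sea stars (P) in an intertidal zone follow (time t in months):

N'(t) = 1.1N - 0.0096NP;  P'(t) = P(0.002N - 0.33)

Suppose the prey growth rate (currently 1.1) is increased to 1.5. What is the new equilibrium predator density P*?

P* ≈ 156

At the interior fixed point, setting dN/dt = 0 with N > 0 fixes P* = (prey growth rate)/(NP coefficient) — independent of the other coefficients.
With the change, P* = 1.5/0.0096 = 156; it rises from 115.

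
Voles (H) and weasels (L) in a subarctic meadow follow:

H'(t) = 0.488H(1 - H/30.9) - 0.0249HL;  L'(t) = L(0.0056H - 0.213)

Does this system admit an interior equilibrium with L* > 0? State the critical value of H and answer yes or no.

Threshold H = 38; K < 38, so no, the predator goes extinct.

The predator equation gives dL/dt > 0 only when H > 0.213/0.0056 = 38.
Without the predator, H → K = 30.9. Since 30.9 < 38, the predator cannot invade.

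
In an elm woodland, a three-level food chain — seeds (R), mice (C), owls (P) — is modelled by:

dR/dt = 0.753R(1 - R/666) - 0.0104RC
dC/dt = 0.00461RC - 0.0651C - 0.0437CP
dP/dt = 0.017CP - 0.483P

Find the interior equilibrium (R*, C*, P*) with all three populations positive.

R* ≈ 405, C* ≈ 28.4, P* ≈ 41.2

From dP/dt = 0: 0.017C* = 0.483, so C* = 28.4.
From dR/dt = 0: 0.753(1 - R*/666) = 0.0104·28.4, giving R* = 666·(1 - 0.392) = 405.
From dC/dt = 0: 0.00461·405 - 0.0651 = 0.0437P*, so P* = 1.8/0.0437 = 41.2.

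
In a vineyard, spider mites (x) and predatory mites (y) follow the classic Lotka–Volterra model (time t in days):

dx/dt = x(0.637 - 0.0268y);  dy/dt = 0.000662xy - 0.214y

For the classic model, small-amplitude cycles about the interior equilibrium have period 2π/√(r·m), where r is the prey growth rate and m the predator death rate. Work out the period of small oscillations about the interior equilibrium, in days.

Here r = 0.637 and m = 0.214, so r·m = 0.136.
ω = √0.136 = 0.369 per day, hence T = 2π/ω ≈ 17 days.

T ≈ 17 days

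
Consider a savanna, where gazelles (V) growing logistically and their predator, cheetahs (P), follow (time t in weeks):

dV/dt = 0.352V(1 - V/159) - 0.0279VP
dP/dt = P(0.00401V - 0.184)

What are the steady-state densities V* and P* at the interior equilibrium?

V* ≈ 45.9, P* ≈ 8.98

From dP/dt = 0 with P > 0: 0.00401V* = 0.184, so V* = 45.9.
Substitute into dV/dt = 0: 0.352(1 - 45.9/159) = 0.0279P*.
The bracket is 0.711, giving P* = 0.25/0.0279 = 8.98.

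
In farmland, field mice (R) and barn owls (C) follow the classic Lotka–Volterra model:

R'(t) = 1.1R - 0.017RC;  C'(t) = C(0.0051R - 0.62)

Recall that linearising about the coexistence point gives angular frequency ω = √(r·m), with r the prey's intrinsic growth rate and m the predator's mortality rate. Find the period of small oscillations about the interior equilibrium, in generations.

T ≈ 7.61 generations

Here r = 1.1 and m = 0.62, so r·m = 0.682.
ω = √0.682 = 0.826 per generation, hence T = 2π/ω ≈ 7.61 generations.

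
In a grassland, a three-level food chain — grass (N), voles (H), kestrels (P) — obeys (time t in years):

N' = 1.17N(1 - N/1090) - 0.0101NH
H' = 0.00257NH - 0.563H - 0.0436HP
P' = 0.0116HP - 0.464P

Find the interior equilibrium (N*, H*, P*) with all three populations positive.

N* ≈ 714, H* ≈ 40, P* ≈ 29.2

From dP/dt = 0: 0.0116H* = 0.464, so H* = 40.
From dN/dt = 0: 1.17(1 - N*/1090) = 0.0101·40, giving N* = 1090·(1 - 0.345) = 714.
From dH/dt = 0: 0.00257·714 - 0.563 = 0.0436P*, so P* = 1.27/0.0436 = 29.2.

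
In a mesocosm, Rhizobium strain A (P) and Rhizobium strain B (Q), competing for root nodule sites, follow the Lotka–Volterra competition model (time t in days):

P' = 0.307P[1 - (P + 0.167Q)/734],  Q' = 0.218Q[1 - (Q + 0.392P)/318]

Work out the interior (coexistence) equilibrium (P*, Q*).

Setting both brackets to zero gives the nullclines P + 0.167Q = 734 and 0.392P + Q = 318.
Substituting Q = 318 - 0.392P into the first: P(1 - 0.167·0.392) = 734 - 0.167·318.
So P* = 681/0.935 = 729, and then Q* = 318 - 0.392·729 = 32.4.

P* ≈ 729, Q* ≈ 32.4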